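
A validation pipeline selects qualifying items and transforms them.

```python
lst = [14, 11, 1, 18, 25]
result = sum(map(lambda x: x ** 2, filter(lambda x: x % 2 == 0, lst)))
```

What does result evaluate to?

Step 1: Filter even numbers from [14, 11, 1, 18, 25]: [14, 18]
Step 2: Square each: [196, 324]
Step 3: Sum = 520.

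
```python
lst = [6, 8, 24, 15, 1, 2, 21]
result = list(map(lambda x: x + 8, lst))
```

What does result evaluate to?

Step 1: Apply lambda x: x + 8 to each element:
  6 -> 14
  8 -> 16
  24 -> 32
  15 -> 23
  1 -> 9
  2 -> 10
  21 -> 29
Therefore result = [14, 16, 32, 23, 9, 10, 29].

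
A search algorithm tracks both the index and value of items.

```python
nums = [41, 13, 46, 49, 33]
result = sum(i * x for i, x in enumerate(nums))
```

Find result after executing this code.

Step 1: Compute i * x for each (i, x) in enumerate([41, 13, 46, 49, 33]):
  i=0, x=41: 0*41 = 0
  i=1, x=13: 1*13 = 13
  i=2, x=46: 2*46 = 92
  i=3, x=49: 3*49 = 147
  i=4, x=33: 4*33 = 132
Step 2: sum = 0 + 13 + 92 + 147 + 132 = 384.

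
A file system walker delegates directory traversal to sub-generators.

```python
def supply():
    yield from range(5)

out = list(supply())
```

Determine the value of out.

Step 1: yield from delegates to the iterable, yielding each element.
Step 2: Collected values: [0, 1, 2, 3, 4].
Therefore out = [0, 1, 2, 3, 4].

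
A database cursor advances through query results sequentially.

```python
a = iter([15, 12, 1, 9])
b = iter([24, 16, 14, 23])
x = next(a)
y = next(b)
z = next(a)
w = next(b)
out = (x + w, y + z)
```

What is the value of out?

Step 1: a iterates [15, 12, 1, 9], b iterates [24, 16, 14, 23].
Step 2: x = next(a) = 15, y = next(b) = 24.
Step 3: z = next(a) = 12, w = next(b) = 16.
Step 4: out = (15 + 16, 24 + 12) = (31, 36).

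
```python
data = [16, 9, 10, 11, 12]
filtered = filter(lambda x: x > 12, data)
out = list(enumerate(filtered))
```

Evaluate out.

Step 1: Filter [16, 9, 10, 11, 12] for > 12: [16].
Step 2: enumerate re-indexes from 0: [(0, 16)].
Therefore out = [(0, 16)].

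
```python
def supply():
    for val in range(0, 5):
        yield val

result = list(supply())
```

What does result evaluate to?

Step 1: The generator yields each value from range(0, 5).
Step 2: list() consumes all yields: [0, 1, 2, 3, 4].
Therefore result = [0, 1, 2, 3, 4].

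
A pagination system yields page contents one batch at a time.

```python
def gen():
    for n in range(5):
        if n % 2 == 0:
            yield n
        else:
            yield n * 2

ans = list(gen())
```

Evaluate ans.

Step 1: For each n in range(5), yield n if even, else n*2:
  n=0 (even): yield 0
  n=1 (odd): yield 1*2 = 2
  n=2 (even): yield 2
  n=3 (odd): yield 3*2 = 6
  n=4 (even): yield 4
Therefore ans = [0, 2, 2, 6, 4].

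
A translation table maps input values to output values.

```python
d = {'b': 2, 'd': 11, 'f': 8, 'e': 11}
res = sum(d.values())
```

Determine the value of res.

Step 1: d.values() = [2, 11, 8, 11].
Step 2: sum = 32.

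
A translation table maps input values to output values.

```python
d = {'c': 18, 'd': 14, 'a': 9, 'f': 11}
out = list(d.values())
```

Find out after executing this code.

Step 1: d.values() returns the dictionary values in insertion order.
Therefore out = [18, 14, 9, 11].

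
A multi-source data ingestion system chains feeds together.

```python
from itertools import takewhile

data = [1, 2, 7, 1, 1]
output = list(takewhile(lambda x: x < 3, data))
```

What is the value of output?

Step 1: takewhile stops at first element >= 3:
  1 < 3: take
  2 < 3: take
  7 >= 3: stop
Therefore output = [1, 2].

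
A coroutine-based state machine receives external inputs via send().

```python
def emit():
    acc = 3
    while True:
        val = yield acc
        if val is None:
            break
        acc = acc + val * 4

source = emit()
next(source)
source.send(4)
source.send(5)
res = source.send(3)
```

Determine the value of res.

Step 1: next() -> yield acc=3.
Step 2: send(4) -> val=4, acc = 3 + 4*4 = 19, yield 19.
Step 3: send(5) -> val=5, acc = 19 + 5*4 = 39, yield 39.
Step 4: send(3) -> val=3, acc = 39 + 3*4 = 51, yield 51.
Therefore res = 51.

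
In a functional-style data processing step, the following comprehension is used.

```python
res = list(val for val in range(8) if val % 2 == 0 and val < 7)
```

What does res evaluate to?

Step 1: Filter range(8) where val % 2 == 0 and val < 7:
  val=0: both conditions met, included
  val=1: excluded (1 % 2 != 0)
  val=2: both conditions met, included
  val=3: excluded (3 % 2 != 0)
  val=4: both conditions met, included
  val=5: excluded (5 % 2 != 0)
  val=6: both conditions met, included
  val=7: excluded (7 % 2 != 0, 7 >= 7)
Therefore res = [0, 2, 4, 6].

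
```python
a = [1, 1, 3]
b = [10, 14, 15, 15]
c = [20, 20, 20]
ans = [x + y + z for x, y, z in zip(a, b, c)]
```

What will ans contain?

Step 1: zip three lists (truncates to shortest, len=3):
  1 + 10 + 20 = 31
  1 + 14 + 20 = 35
  3 + 15 + 20 = 38
Therefore ans = [31, 35, 38].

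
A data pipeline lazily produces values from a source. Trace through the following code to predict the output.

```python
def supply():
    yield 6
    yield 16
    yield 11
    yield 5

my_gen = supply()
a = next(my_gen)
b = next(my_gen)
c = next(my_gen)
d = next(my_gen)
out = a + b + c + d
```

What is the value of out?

Step 1: Create generator and consume all values:
  a = next(my_gen) = 6
  b = next(my_gen) = 16
  c = next(my_gen) = 11
  d = next(my_gen) = 5
Step 2: out = 6 + 16 + 11 + 5 = 38.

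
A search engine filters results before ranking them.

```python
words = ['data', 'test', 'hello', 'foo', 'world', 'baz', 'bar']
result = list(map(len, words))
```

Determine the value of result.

Step 1: Map len() to each word:
  'data' -> 4
  'test' -> 4
  'hello' -> 5
  'foo' -> 3
  'world' -> 5
  'baz' -> 3
  'bar' -> 3
Therefore result = [4, 4, 5, 3, 5, 3, 3].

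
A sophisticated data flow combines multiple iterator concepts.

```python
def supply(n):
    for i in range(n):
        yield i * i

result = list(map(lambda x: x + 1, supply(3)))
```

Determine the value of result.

Step 1: supply(3) yields squares: [0, 1, 4].
Step 2: map adds 1 to each: [1, 2, 5].
Therefore result = [1, 2, 5].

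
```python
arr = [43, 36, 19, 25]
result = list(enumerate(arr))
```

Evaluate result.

Step 1: enumerate pairs each element with its index:
  (0, 43)
  (1, 36)
  (2, 19)
  (3, 25)
Therefore result = [(0, 43), (1, 36), (2, 19), (3, 25)].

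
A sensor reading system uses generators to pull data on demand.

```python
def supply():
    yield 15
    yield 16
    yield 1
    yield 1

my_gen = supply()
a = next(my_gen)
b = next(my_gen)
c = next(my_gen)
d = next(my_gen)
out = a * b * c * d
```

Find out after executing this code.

Step 1: Create generator and consume all values:
  a = next(my_gen) = 15
  b = next(my_gen) = 16
  c = next(my_gen) = 1
  d = next(my_gen) = 1
Step 2: out = 15 * 16 * 1 * 1 = 240.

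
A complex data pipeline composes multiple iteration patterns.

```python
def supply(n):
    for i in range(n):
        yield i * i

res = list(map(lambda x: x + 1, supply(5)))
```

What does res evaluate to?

Step 1: supply(5) yields squares: [0, 1, 4, 9, 16].
Step 2: map adds 1 to each: [1, 2, 5, 10, 17].
Therefore res = [1, 2, 5, 10, 17].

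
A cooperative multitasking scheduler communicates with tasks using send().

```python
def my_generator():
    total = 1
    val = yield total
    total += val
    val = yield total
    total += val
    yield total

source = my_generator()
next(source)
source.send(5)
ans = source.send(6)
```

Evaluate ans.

Step 1: next() -> yield total=1.
Step 2: send(5) -> val=5, total = 1+5 = 6, yield 6.
Step 3: send(6) -> val=6, total = 6+6 = 12, yield 12.
Therefore ans = 12.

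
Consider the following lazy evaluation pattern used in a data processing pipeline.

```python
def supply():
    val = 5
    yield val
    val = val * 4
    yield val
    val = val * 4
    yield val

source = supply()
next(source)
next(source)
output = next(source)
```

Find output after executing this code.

Step 1: Trace through generator execution:
  Yield 1: val starts at 5, yield 5
  Yield 2: val = 5 * 4 = 20, yield 20
  Yield 3: val = 20 * 4 = 80, yield 80
Step 2: First next() gets 5, second next() gets the second value, third next() yields 80.
Therefore output = 80.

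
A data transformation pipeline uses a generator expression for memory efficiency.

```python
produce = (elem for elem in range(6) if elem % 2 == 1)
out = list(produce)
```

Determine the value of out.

Step 1: Filter range(6) keeping only odd values:
  elem=0: even, excluded
  elem=1: odd, included
  elem=2: even, excluded
  elem=3: odd, included
  elem=4: even, excluded
  elem=5: odd, included
Therefore out = [1, 3, 5].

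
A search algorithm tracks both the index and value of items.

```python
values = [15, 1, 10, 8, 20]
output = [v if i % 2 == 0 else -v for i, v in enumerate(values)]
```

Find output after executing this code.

Step 1: For each (i, v), keep v if i is even, negate if odd:
  i=0 (even): keep 15
  i=1 (odd): negate to -1
  i=2 (even): keep 10
  i=3 (odd): negate to -8
  i=4 (even): keep 20
Therefore output = [15, -1, 10, -8, 20].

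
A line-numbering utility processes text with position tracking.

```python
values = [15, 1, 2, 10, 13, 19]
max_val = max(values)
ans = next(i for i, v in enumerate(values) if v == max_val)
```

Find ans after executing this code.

Step 1: max([15, 1, 2, 10, 13, 19]) = 19.
Step 2: Find first index where value == 19:
  Index 0: 15 != 19
  Index 1: 1 != 19
  Index 2: 2 != 19
  Index 3: 10 != 19
  Index 4: 13 != 19
  Index 5: 19 == 19, found!
Therefore ans = 5.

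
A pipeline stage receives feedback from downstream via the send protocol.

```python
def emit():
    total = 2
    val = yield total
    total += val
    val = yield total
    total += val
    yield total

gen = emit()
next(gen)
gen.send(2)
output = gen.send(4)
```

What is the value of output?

Step 1: next() -> yield total=2.
Step 2: send(2) -> val=2, total = 2+2 = 4, yield 4.
Step 3: send(4) -> val=4, total = 4+4 = 8, yield 8.
Therefore output = 8.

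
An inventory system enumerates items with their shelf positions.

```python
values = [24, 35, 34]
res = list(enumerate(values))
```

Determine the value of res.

Step 1: enumerate pairs each element with its index:
  (0, 24)
  (1, 35)
  (2, 34)
Therefore res = [(0, 24), (1, 35), (2, 34)].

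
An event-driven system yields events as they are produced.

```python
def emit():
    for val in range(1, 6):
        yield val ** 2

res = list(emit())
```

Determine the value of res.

Step 1: For each val in range(1, 6), yield val**2:
  val=1: yield 1**2 = 1
  val=2: yield 2**2 = 4
  val=3: yield 3**2 = 9
  val=4: yield 4**2 = 16
  val=5: yield 5**2 = 25
Therefore res = [1, 4, 9, 16, 25].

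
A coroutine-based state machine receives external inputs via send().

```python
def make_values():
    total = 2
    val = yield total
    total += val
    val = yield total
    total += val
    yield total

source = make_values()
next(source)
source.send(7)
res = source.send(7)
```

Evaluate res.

Step 1: next() -> yield total=2.
Step 2: send(7) -> val=7, total = 2+7 = 9, yield 9.
Step 3: send(7) -> val=7, total = 9+7 = 16, yield 16.
Therefore res = 16.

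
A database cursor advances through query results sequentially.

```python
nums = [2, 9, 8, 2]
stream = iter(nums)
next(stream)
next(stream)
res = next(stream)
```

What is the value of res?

Step 1: Create iterator over [2, 9, 8, 2].
Step 2: next() consumes 2.
Step 3: next() consumes 9.
Step 4: next() returns 8.
Therefore res = 8.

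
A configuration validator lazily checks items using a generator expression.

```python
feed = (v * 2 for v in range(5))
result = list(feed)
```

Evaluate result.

Step 1: For each v in range(5), compute v*2:
  v=0: 0*2 = 0
  v=1: 1*2 = 2
  v=2: 2*2 = 4
  v=3: 3*2 = 6
  v=4: 4*2 = 8
Therefore result = [0, 2, 4, 6, 8].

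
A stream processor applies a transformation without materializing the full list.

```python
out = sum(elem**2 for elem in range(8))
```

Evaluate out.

Step 1: Compute elem**2 for each elem in range(8):
  elem=0: 0**2 = 0
  elem=1: 1**2 = 1
  elem=2: 2**2 = 4
  elem=3: 3**2 = 9
  elem=4: 4**2 = 16
  elem=5: 5**2 = 25
  elem=6: 6**2 = 36
  elem=7: 7**2 = 49
Step 2: sum = 0 + 1 + 4 + 9 + 16 + 25 + 36 + 49 = 140.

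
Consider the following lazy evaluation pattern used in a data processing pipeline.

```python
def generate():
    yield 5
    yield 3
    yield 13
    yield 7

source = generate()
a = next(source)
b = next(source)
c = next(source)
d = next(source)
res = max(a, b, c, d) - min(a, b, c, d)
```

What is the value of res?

Step 1: Create generator and consume all values:
  a = next(source) = 5
  b = next(source) = 3
  c = next(source) = 13
  d = next(source) = 7
Step 2: max = 13, min = 3, res = 13 - 3 = 10.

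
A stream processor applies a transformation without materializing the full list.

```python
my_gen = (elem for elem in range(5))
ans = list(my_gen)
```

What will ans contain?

Step 1: Generator expression iterates range(5): [0, 1, 2, 3, 4].
Step 2: list() collects all values.
Therefore ans = [0, 1, 2, 3, 4].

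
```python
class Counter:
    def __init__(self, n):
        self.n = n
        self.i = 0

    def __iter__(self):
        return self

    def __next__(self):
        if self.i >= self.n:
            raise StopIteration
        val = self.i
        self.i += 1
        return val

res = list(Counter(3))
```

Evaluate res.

Step 1: Counter(3) creates an iterator counting 0 to 2.
Step 2: list() consumes all values: [0, 1, 2].
Therefore res = [0, 1, 2].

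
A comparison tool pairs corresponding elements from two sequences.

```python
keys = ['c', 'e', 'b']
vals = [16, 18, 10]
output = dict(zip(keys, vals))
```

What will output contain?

Step 1: zip pairs keys with values:
  'c' -> 16
  'e' -> 18
  'b' -> 10
Therefore output = {'c': 16, 'e': 18, 'b': 10}.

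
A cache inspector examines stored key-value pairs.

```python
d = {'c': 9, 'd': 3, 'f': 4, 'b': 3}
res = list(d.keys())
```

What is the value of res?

Step 1: d.keys() returns the dictionary keys in insertion order.
Therefore res = ['c', 'd', 'f', 'b'].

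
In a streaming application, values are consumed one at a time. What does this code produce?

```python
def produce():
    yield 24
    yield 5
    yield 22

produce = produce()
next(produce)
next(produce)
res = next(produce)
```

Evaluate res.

Step 1: produce() creates a generator.
Step 2: next(produce) yields 24 (consumed and discarded).
Step 3: next(produce) yields 5 (consumed and discarded).
Step 4: next(produce) yields 22, assigned to res.
Therefore res = 22.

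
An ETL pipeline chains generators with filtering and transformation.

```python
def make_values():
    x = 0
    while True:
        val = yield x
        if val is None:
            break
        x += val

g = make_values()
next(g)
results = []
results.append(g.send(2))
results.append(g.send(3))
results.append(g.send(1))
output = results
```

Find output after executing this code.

Step 1: next(g) -> yield 0.
Step 2: send(2) -> x = 2, yield 2.
Step 3: send(3) -> x = 5, yield 5.
Step 4: send(1) -> x = 6, yield 6.
Therefore output = [2, 5, 6].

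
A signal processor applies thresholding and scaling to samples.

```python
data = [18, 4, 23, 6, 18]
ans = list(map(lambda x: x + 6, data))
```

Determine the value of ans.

Step 1: Apply lambda x: x + 6 to each element:
  18 -> 24
  4 -> 10
  23 -> 29
  6 -> 12
  18 -> 24
Therefore ans = [24, 10, 29, 12, 24].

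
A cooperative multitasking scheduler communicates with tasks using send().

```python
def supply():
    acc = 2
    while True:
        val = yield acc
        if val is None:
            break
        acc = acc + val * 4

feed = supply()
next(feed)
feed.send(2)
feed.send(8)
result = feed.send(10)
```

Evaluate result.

Step 1: next() -> yield acc=2.
Step 2: send(2) -> val=2, acc = 2 + 2*4 = 10, yield 10.
Step 3: send(8) -> val=8, acc = 10 + 8*4 = 42, yield 42.
Step 4: send(10) -> val=10, acc = 42 + 10*4 = 82, yield 82.
Therefore result = 82.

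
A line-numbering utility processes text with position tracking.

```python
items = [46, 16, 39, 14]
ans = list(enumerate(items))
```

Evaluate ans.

Step 1: enumerate pairs each element with its index:
  (0, 46)
  (1, 16)
  (2, 39)
  (3, 14)
Therefore ans = [(0, 46), (1, 16), (2, 39), (3, 14)].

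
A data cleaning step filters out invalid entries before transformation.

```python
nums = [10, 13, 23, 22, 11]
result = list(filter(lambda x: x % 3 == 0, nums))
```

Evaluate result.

Step 1: Filter elements divisible by 3:
  10 % 3 = 1: removed
  13 % 3 = 1: removed
  23 % 3 = 2: removed
  22 % 3 = 1: removed
  11 % 3 = 2: removed
Therefore result = [].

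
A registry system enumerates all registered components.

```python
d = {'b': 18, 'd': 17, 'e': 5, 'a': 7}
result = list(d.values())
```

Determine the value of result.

Step 1: d.values() returns the dictionary values in insertion order.
Therefore result = [18, 17, 5, 7].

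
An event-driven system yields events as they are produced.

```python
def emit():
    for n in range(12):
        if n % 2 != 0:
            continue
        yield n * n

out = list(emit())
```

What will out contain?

Step 1: Only yield n**2 when n is divisible by 2:
  n=0: 0 % 2 == 0, yield 0**2 = 0
  n=2: 2 % 2 == 0, yield 2**2 = 4
  n=4: 4 % 2 == 0, yield 4**2 = 16
  n=6: 6 % 2 == 0, yield 6**2 = 36
  n=8: 8 % 2 == 0, yield 8**2 = 64
  n=10: 10 % 2 == 0, yield 10**2 = 100
Therefore out = [0, 4, 16, 36, 64, 100].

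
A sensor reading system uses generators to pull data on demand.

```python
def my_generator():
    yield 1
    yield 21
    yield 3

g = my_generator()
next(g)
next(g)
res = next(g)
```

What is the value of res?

Step 1: my_generator() creates a generator.
Step 2: next(g) yields 1 (consumed and discarded).
Step 3: next(g) yields 21 (consumed and discarded).
Step 4: next(g) yields 3, assigned to res.
Therefore res = 3.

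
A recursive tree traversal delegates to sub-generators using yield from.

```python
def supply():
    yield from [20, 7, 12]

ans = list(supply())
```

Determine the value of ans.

Step 1: yield from delegates to the iterable, yielding each element.
Step 2: Collected values: [20, 7, 12].
Therefore ans = [20, 7, 12].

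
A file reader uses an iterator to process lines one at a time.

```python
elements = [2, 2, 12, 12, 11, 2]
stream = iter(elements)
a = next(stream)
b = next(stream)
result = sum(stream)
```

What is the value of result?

Step 1: Create iterator over [2, 2, 12, 12, 11, 2].
Step 2: a = next() = 2, b = next() = 2.
Step 3: sum() of remaining [12, 12, 11, 2] = 37.
Therefore result = 37.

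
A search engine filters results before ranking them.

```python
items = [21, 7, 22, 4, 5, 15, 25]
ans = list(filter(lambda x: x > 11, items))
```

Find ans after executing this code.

Step 1: Filter elements > 11:
  21: kept
  7: removed
  22: kept
  4: removed
  5: removed
  15: kept
  25: kept
Therefore ans = [21, 22, 15, 25].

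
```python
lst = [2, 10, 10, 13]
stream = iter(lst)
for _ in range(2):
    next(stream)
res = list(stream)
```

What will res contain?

Step 1: Create iterator over [2, 10, 10, 13].
Step 2: Advance 2 positions (consuming [2, 10]).
Step 3: list() collects remaining elements: [10, 13].
Therefore res = [10, 13].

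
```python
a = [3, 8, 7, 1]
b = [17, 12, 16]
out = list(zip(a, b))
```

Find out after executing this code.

Step 1: zip stops at shortest (len(a)=4, len(b)=3):
  Index 0: (3, 17)
  Index 1: (8, 12)
  Index 2: (7, 16)
Step 2: Last element of a (1) has no pair, dropped.
Therefore out = [(3, 17), (8, 12), (7, 16)].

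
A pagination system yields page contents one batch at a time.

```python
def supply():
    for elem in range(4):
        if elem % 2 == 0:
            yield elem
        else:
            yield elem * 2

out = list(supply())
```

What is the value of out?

Step 1: For each elem in range(4), yield elem if even, else elem*2:
  elem=0 (even): yield 0
  elem=1 (odd): yield 1*2 = 2
  elem=2 (even): yield 2
  elem=3 (odd): yield 3*2 = 6
Therefore out = [0, 2, 2, 6].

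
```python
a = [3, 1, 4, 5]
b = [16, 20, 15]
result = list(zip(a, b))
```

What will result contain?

Step 1: zip stops at shortest (len(a)=4, len(b)=3):
  Index 0: (3, 16)
  Index 1: (1, 20)
  Index 2: (4, 15)
Step 2: Last element of a (5) has no pair, dropped.
Therefore result = [(3, 16), (1, 20), (4, 15)].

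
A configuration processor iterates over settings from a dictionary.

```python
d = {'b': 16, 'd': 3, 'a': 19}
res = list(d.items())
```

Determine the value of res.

Step 1: d.items() returns (key, value) pairs in insertion order.
Therefore res = [('b', 16), ('d', 3), ('a', 19)].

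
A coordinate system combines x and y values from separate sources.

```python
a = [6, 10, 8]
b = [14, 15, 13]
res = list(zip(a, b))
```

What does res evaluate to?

Step 1: zip pairs elements at same index:
  Index 0: (6, 14)
  Index 1: (10, 15)
  Index 2: (8, 13)
Therefore res = [(6, 14), (10, 15), (8, 13)].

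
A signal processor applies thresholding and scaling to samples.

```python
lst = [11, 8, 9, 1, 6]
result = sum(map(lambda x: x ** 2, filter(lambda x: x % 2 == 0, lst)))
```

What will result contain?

Step 1: Filter even numbers from [11, 8, 9, 1, 6]: [8, 6]
Step 2: Square each: [64, 36]
Step 3: Sum = 100.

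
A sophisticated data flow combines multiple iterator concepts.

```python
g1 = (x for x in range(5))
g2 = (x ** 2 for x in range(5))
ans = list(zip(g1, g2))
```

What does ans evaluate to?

Step 1: g1 produces [0, 1, 2, 3, 4].
Step 2: g2 produces [0, 1, 4, 9, 16].
Step 3: zip pairs them: [(0, 0), (1, 1), (2, 4), (3, 9), (4, 16)].
Therefore ans = [(0, 0), (1, 1), (2, 4), (3, 9), (4, 16)].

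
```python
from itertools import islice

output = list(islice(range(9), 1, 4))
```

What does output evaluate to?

Step 1: islice(range(9), 1, 4) takes elements at indices [1, 4).
Step 2: Elements: [1, 2, 3].
Therefore output = [1, 2, 3].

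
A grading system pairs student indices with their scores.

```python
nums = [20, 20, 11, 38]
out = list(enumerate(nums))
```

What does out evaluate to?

Step 1: enumerate pairs each element with its index:
  (0, 20)
  (1, 20)
  (2, 11)
  (3, 38)
Therefore out = [(0, 20), (1, 20), (2, 11), (3, 38)].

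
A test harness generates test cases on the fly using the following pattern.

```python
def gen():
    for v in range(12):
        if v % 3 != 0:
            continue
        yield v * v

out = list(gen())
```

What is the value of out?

Step 1: Only yield v**2 when v is divisible by 3:
  v=0: 0 % 3 == 0, yield 0**2 = 0
  v=3: 3 % 3 == 0, yield 3**2 = 9
  v=6: 6 % 3 == 0, yield 6**2 = 36
  v=9: 9 % 3 == 0, yield 9**2 = 81
Therefore out = [0, 9, 36, 81].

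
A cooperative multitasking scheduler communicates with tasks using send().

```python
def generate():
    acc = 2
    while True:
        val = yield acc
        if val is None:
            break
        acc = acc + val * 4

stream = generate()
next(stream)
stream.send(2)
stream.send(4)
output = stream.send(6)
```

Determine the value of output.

Step 1: next() -> yield acc=2.
Step 2: send(2) -> val=2, acc = 2 + 2*4 = 10, yield 10.
Step 3: send(4) -> val=4, acc = 10 + 4*4 = 26, yield 26.
Step 4: send(6) -> val=6, acc = 26 + 6*4 = 50, yield 50.
Therefore output = 50.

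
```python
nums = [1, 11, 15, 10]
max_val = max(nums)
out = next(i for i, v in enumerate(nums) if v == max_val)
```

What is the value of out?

Step 1: max([1, 11, 15, 10]) = 15.
Step 2: Find first index where value == 15:
  Index 0: 1 != 15
  Index 1: 11 != 15
  Index 2: 15 == 15, found!
Therefore out = 2.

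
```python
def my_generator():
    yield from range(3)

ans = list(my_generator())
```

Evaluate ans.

Step 1: yield from delegates to the iterable, yielding each element.
Step 2: Collected values: [0, 1, 2].
Therefore ans = [0, 1, 2].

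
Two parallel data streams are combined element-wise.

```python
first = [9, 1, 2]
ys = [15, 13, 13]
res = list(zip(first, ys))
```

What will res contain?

Step 1: zip pairs elements at same index:
  Index 0: (9, 15)
  Index 1: (1, 13)
  Index 2: (2, 13)
Therefore res = [(9, 15), (1, 13), (2, 13)].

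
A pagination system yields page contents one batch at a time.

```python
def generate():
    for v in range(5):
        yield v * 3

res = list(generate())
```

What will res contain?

Step 1: For each v in range(5), yield v * 3:
  v=0: yield 0 * 3 = 0
  v=1: yield 1 * 3 = 3
  v=2: yield 2 * 3 = 6
  v=3: yield 3 * 3 = 9
  v=4: yield 4 * 3 = 12
Therefore res = [0, 3, 6, 9, 12].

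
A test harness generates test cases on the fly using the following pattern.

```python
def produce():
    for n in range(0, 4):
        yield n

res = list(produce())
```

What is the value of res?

Step 1: The generator yields each value from range(0, 4).
Step 2: list() consumes all yields: [0, 1, 2, 3].
Therefore res = [0, 1, 2, 3].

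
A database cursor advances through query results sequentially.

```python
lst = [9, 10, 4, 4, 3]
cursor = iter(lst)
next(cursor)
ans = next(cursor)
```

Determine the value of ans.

Step 1: Create iterator over [9, 10, 4, 4, 3].
Step 2: next() consumes 9.
Step 3: next() returns 10.
Therefore ans = 10.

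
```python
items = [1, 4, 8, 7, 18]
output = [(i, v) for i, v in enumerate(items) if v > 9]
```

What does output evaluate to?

Step 1: Filter enumerate([1, 4, 8, 7, 18]) keeping v > 9:
  (0, 1): 1 <= 9, excluded
  (1, 4): 4 <= 9, excluded
  (2, 8): 8 <= 9, excluded
  (3, 7): 7 <= 9, excluded
  (4, 18): 18 > 9, included
Therefore output = [(4, 18)].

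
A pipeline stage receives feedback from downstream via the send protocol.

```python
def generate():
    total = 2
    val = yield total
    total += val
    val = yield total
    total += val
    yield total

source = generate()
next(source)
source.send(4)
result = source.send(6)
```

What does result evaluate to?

Step 1: next() -> yield total=2.
Step 2: send(4) -> val=4, total = 2+4 = 6, yield 6.
Step 3: send(6) -> val=6, total = 6+6 = 12, yield 12.
Therefore result = 12.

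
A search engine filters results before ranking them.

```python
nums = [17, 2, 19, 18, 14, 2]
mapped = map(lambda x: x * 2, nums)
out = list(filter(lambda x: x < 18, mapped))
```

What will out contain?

Step 1: Map x * 2:
  17 -> 34
  2 -> 4
  19 -> 38
  18 -> 36
  14 -> 28
  2 -> 4
Step 2: Filter for < 18:
  34: removed
  4: kept
  38: removed
  36: removed
  28: removed
  4: kept
Therefore out = [4, 4].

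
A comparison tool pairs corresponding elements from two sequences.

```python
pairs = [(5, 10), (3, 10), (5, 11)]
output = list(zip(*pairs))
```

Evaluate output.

Step 1: zip(*pairs) transposes: unzips [(5, 10), (3, 10), (5, 11)] into separate sequences.
Step 2: First elements: (5, 3, 5), second elements: (10, 10, 11).
Therefore output = [(5, 3, 5), (10, 10, 11)].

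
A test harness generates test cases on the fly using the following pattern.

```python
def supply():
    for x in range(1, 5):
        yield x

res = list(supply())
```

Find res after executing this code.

Step 1: The generator yields each value from range(1, 5).
Step 2: list() consumes all yields: [1, 2, 3, 4].
Therefore res = [1, 2, 3, 4].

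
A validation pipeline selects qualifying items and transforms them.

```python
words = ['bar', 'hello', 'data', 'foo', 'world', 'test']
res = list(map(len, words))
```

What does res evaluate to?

Step 1: Map len() to each word:
  'bar' -> 3
  'hello' -> 5
  'data' -> 4
  'foo' -> 3
  'world' -> 5
  'test' -> 4
Therefore res = [3, 5, 4, 3, 5, 4].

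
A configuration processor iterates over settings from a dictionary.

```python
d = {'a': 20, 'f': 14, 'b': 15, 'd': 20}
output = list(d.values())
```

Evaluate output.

Step 1: d.values() returns the dictionary values in insertion order.
Therefore output = [20, 14, 15, 20].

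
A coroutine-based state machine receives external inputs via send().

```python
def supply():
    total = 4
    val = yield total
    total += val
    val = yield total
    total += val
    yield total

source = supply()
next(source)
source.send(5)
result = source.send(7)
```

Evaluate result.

Step 1: next() -> yield total=4.
Step 2: send(5) -> val=5, total = 4+5 = 9, yield 9.
Step 3: send(7) -> val=7, total = 9+7 = 16, yield 16.
Therefore result = 16.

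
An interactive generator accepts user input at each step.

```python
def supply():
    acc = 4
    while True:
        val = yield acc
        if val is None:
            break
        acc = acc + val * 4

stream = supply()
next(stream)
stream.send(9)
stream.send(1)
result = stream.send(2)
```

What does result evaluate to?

Step 1: next() -> yield acc=4.
Step 2: send(9) -> val=9, acc = 4 + 9*4 = 40, yield 40.
Step 3: send(1) -> val=1, acc = 40 + 1*4 = 44, yield 44.
Step 4: send(2) -> val=2, acc = 44 + 2*4 = 52, yield 52.
Therefore result = 52.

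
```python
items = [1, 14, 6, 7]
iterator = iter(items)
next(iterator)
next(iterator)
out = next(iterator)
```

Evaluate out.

Step 1: Create iterator over [1, 14, 6, 7].
Step 2: next() consumes 1.
Step 3: next() consumes 14.
Step 4: next() returns 6.
Therefore out = 6.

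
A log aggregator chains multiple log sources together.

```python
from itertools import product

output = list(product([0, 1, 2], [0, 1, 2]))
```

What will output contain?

Step 1: product([0, 1, 2], [0, 1, 2]) gives all pairs:
  (0, 0)
  (0, 1)
  (0, 2)
  (1, 0)
  (1, 1)
  (1, 2)
  (2, 0)
  (2, 1)
  (2, 2)
Therefore output = [(0, 0), (0, 1), (0, 2), (1, 0), (1, 1), (1, 2), (2, 0), (2, 1), (2, 2)].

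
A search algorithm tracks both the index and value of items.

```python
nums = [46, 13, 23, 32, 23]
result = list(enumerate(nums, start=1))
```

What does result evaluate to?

Step 1: enumerate with start=1:
  (1, 46)
  (2, 13)
  (3, 23)
  (4, 32)
  (5, 23)
Therefore result = [(1, 46), (2, 13), (3, 23), (4, 32), (5, 23)].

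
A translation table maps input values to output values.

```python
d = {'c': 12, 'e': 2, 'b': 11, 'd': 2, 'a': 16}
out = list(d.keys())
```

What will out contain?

Step 1: d.keys() returns the dictionary keys in insertion order.
Therefore out = ['c', 'e', 'b', 'd', 'a'].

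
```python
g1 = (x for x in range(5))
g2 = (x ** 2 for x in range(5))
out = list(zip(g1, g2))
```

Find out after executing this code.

Step 1: g1 produces [0, 1, 2, 3, 4].
Step 2: g2 produces [0, 1, 4, 9, 16].
Step 3: zip pairs them: [(0, 0), (1, 1), (2, 4), (3, 9), (4, 16)].
Therefore out = [(0, 0), (1, 1), (2, 4), (3, 9), (4, 16)].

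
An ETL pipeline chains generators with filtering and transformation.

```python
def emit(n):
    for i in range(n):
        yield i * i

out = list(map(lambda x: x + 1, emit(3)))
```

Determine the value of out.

Step 1: emit(3) yields squares: [0, 1, 4].
Step 2: map adds 1 to each: [1, 2, 5].
Therefore out = [1, 2, 5].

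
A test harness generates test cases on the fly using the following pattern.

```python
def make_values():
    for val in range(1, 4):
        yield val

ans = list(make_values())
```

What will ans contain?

Step 1: The generator yields each value from range(1, 4).
Step 2: list() consumes all yields: [1, 2, 3].
Therefore ans = [1, 2, 3].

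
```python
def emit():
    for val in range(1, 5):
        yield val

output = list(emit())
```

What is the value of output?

Step 1: The generator yields each value from range(1, 5).
Step 2: list() consumes all yields: [1, 2, 3, 4].
Therefore output = [1, 2, 3, 4].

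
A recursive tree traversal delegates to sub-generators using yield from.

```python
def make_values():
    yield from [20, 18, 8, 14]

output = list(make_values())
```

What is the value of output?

Step 1: yield from delegates to the iterable, yielding each element.
Step 2: Collected values: [20, 18, 8, 14].
Therefore output = [20, 18, 8, 14].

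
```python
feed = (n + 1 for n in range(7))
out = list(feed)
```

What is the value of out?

Step 1: For each n in range(7), compute n+1:
  n=0: 0+1 = 1
  n=1: 1+1 = 2
  n=2: 2+1 = 3
  n=3: 3+1 = 4
  n=4: 4+1 = 5
  n=5: 5+1 = 6
  n=6: 6+1 = 7
Therefore out = [1, 2, 3, 4, 5, 6, 7].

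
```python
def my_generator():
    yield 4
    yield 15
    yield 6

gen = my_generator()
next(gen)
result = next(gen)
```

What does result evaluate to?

Step 1: my_generator() creates a generator.
Step 2: next(gen) yields 4 (consumed and discarded).
Step 3: next(gen) yields 15, assigned to result.
Therefore result = 15.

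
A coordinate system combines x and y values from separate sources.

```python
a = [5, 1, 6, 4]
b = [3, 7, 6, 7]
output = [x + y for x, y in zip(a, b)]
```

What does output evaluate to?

Step 1: Add corresponding elements:
  5 + 3 = 8
  1 + 7 = 8
  6 + 6 = 12
  4 + 7 = 11
Therefore output = [8, 8, 12, 11].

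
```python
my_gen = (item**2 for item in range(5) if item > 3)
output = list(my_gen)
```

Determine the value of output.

Step 1: For range(5), keep item > 3, then square:
  item=0: 0 <= 3, excluded
  item=1: 1 <= 3, excluded
  item=2: 2 <= 3, excluded
  item=3: 3 <= 3, excluded
  item=4: 4 > 3, yield 4**2 = 16
Therefore output = [16].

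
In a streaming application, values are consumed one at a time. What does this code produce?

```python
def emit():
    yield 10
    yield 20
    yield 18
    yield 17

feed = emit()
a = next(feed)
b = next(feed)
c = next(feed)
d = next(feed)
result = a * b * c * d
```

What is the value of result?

Step 1: Create generator and consume all values:
  a = next(feed) = 10
  b = next(feed) = 20
  c = next(feed) = 18
  d = next(feed) = 17
Step 2: result = 10 * 20 * 18 * 17 = 61200.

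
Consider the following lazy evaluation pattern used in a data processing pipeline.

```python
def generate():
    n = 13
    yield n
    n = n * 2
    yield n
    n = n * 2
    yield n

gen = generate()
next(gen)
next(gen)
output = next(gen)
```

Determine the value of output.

Step 1: Trace through generator execution:
  Yield 1: n starts at 13, yield 13
  Yield 2: n = 13 * 2 = 26, yield 26
  Yield 3: n = 26 * 2 = 52, yield 52
Step 2: First next() gets 13, second next() gets the second value, third next() yields 52.
Therefore output = 52.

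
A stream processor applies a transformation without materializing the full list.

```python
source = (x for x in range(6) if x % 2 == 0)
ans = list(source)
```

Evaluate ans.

Step 1: Filter range(6) keeping only even values:
  x=0: even, included
  x=1: odd, excluded
  x=2: even, included
  x=3: odd, excluded
  x=4: even, included
  x=5: odd, excluded
Therefore ans = [0, 2, 4].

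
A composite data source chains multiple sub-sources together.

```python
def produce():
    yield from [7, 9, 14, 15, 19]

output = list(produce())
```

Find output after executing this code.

Step 1: yield from delegates to the iterable, yielding each element.
Step 2: Collected values: [7, 9, 14, 15, 19].
Therefore output = [7, 9, 14, 15, 19].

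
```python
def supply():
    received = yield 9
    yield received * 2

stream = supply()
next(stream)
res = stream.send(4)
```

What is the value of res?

Step 1: next(stream) advances to first yield, producing 9.
Step 2: send(4) resumes, received = 4.
Step 3: yield received * 2 = 4 * 2 = 8.
Therefore res = 8.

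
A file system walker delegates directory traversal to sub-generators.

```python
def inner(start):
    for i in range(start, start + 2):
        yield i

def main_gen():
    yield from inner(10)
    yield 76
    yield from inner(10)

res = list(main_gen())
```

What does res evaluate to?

Step 1: main_gen() delegates to inner(10):
  yield 10
  yield 11
Step 2: yield 76
Step 3: Delegates to inner(10):
  yield 10
  yield 11
Therefore res = [10, 11, 76, 10, 11].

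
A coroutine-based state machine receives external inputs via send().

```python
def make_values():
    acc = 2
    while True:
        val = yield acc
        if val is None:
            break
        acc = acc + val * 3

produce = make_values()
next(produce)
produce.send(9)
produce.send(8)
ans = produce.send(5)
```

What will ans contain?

Step 1: next() -> yield acc=2.
Step 2: send(9) -> val=9, acc = 2 + 9*3 = 29, yield 29.
Step 3: send(8) -> val=8, acc = 29 + 8*3 = 53, yield 53.
Step 4: send(5) -> val=5, acc = 53 + 5*3 = 68, yield 68.
Therefore ans = 68.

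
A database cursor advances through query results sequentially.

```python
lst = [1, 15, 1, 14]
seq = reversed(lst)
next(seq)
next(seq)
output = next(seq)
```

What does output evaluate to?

Step 1: reversed([1, 15, 1, 14]) gives iterator: [14, 1, 15, 1].
Step 2: First next() = 14, second next() = 1.
Step 3: Third next() = 15.
Therefore output = 15.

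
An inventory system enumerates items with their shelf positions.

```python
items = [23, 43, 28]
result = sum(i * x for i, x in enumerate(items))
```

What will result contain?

Step 1: Compute i * x for each (i, x) in enumerate([23, 43, 28]):
  i=0, x=23: 0*23 = 0
  i=1, x=43: 1*43 = 43
  i=2, x=28: 2*28 = 56
Step 2: sum = 0 + 43 + 56 = 99.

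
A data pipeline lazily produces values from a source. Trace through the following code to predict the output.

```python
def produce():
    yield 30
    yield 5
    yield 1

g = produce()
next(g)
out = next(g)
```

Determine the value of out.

Step 1: produce() creates a generator.
Step 2: next(g) yields 30 (consumed and discarded).
Step 3: next(g) yields 5, assigned to out.
Therefore out = 5.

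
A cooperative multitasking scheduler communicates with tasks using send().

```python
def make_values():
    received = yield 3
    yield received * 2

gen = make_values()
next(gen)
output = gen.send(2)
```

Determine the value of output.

Step 1: next(gen) advances to first yield, producing 3.
Step 2: send(2) resumes, received = 2.
Step 3: yield received * 2 = 2 * 2 = 4.
Therefore output = 4.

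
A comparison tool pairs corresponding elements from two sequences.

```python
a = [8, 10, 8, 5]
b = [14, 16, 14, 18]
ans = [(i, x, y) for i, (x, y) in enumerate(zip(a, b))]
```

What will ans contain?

Step 1: enumerate(zip(a, b)) gives index with paired elements:
  i=0: (8, 14)
  i=1: (10, 16)
  i=2: (8, 14)
  i=3: (5, 18)
Therefore ans = [(0, 8, 14), (1, 10, 16), (2, 8, 14), (3, 5, 18)].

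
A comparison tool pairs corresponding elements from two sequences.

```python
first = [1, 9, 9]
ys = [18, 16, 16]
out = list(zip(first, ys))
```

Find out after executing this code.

Step 1: zip pairs elements at same index:
  Index 0: (1, 18)
  Index 1: (9, 16)
  Index 2: (9, 16)
Therefore out = [(1, 18), (9, 16), (9, 16)].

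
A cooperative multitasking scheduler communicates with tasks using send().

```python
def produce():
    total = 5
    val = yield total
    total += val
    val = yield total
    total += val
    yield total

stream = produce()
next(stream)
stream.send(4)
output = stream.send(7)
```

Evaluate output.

Step 1: next() -> yield total=5.
Step 2: send(4) -> val=4, total = 5+4 = 9, yield 9.
Step 3: send(7) -> val=7, total = 9+7 = 16, yield 16.
Therefore output = 16.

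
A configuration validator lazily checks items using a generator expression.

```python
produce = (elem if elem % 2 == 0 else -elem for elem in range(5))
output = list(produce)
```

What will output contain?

Step 1: For each elem in range(5), yield elem if even, else -elem:
  elem=0: even, yield 0
  elem=1: odd, yield -1
  elem=2: even, yield 2
  elem=3: odd, yield -3
  elem=4: even, yield 4
Therefore output = [0, -1, 2, -3, 4].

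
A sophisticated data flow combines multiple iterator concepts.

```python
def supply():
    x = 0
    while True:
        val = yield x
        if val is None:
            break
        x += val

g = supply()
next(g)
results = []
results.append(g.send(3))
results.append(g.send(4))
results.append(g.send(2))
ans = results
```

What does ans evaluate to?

Step 1: next(g) -> yield 0.
Step 2: send(3) -> x = 3, yield 3.
Step 3: send(4) -> x = 7, yield 7.
Step 4: send(2) -> x = 9, yield 9.
Therefore ans = [3, 7, 9].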